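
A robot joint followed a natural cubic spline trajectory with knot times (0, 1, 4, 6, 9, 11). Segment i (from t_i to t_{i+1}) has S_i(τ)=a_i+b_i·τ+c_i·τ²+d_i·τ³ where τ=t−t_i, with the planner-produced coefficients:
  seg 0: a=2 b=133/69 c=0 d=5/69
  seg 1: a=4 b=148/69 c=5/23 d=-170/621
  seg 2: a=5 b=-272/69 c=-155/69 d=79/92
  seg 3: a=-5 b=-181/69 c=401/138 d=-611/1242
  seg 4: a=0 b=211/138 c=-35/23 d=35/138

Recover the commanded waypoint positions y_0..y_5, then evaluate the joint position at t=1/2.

y_0=2 y_1=4 y_2=5 y_3=-5 y_4=0 y_5=-1
S(1/2) = 547/184

y_0 = S_0(0) = a_0 = 2
y_1 = S_1(0) = a_1 = 4
y_2 = S_2(0) = a_2 = 5
y_3 = S_3(0) = a_3 = -5
y_4 = S_4(0) = a_4 = 0
y_5 = S_4(2) = -1
t_q=1/2 is in segment 0 (τ=1/2); S_0(τ)=547/184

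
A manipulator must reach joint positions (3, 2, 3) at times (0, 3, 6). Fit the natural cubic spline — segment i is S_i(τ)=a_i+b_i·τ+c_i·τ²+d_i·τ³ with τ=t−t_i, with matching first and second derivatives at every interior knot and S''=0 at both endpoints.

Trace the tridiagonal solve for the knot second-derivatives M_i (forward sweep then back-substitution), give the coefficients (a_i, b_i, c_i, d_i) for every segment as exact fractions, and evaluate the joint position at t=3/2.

Δ: Δ0=-1/3, Δ1=1/3
row 1: diag=12, rhs=4; c'=1/4, d'=1/3
back: M1=1/3
M: M0=0, M1=1/3, M2=0
seg 0: a=3, c=M0/2=0, d=(M1−M0)/(6·3)=1/54, b=Δ0−h0·(2M0+M1)/6=-1/2
seg 1: a=2, c=M1/2=1/6, d=(M2−M1)/(6·3)=-1/54, b=Δ1−h1·(2M1+M2)/6=0
t_q=3/2 → seg 0, τ=3/2; S=3+-1/2·τ+0·τ²+1/54·τ³=37/16

  seg 0: a=3 b=-1/2 c=0 d=1/54
  seg 1: a=2 b=0 c=1/6 d=-1/54
S(3/2) = 37/16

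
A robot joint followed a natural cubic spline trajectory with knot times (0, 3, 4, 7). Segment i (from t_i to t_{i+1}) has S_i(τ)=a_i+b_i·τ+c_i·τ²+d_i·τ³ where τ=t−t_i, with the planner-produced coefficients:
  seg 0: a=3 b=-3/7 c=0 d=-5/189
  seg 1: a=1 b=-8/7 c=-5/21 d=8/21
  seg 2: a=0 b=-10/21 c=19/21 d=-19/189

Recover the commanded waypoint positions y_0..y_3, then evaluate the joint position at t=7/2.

y_0=3 y_1=1 y_2=0 y_3=4
S(7/2) = 5/12

y_0 = S_0(0) = a_0 = 3
y_1 = S_1(0) = a_1 = 1
y_2 = S_2(0) = a_2 = 0
y_3 = S_2(3) = 4
t_q=7/2 is in segment 1 (τ=1/2); S_1(τ)=5/12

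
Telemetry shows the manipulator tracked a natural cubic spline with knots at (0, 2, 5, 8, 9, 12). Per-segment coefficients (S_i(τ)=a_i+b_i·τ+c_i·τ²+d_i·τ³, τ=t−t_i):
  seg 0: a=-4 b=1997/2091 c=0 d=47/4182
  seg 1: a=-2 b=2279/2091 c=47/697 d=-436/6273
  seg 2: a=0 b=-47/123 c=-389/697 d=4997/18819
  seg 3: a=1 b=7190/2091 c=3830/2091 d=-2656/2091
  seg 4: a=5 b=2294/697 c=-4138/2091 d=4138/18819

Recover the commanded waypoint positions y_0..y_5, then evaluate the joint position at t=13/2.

y_0=-4 y_1=-2 y_2=0 y_3=1 y_4=5 y_5=3
S(13/2) = -5201/5576

y_0 = S_0(0) = a_0 = -4
y_1 = S_1(0) = a_1 = -2
y_2 = S_2(0) = a_2 = 0
y_3 = S_3(0) = a_3 = 1
y_4 = S_4(0) = a_4 = 5
y_5 = S_4(3) = 3
t_q=13/2 is in segment 2 (τ=3/2); S_2(τ)=-5201/5576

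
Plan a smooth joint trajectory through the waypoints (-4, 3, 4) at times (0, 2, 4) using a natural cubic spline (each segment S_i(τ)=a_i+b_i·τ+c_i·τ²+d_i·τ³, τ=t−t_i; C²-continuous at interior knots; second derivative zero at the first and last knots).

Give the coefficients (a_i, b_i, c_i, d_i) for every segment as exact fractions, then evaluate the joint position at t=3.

Δ: Δ0=7/2, Δ1=1/2
row 1: diag=8, rhs=-18; c'=1/4, d'=-9/4
back: M1=-9/4
M: M0=0, M1=-9/4, M2=0
seg 0: a=-4, c=M0/2=0, d=(M1−M0)/(6·2)=-3/16, b=Δ0−h0·(2M0+M1)/6=17/4
seg 1: a=3, c=M1/2=-9/8, d=(M2−M1)/(6·2)=3/16, b=Δ1−h1·(2M1+M2)/6=2
t_q=3 → seg 1, τ=1; S=3+2·τ+-9/8·τ²+3/16·τ³=65/16

  seg 0: a=-4 b=17/4 c=0 d=-3/16
  seg 1: a=3 b=2 c=-9/8 d=3/16
S(3) = 65/16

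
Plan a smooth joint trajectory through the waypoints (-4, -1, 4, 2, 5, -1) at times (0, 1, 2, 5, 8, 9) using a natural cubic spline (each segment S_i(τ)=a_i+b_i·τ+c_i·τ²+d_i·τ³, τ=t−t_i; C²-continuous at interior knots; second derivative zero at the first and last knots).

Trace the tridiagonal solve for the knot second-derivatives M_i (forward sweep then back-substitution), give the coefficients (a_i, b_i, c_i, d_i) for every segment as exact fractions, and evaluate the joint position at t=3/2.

Δ: Δ0=3, Δ1=5, Δ2=-2/3, Δ3=1, Δ4=-6
row 1: diag=4, rhs=12; c'=1/4, d'=3
row 2: denom=8−1·1/4=31/4; d'=(-34−1·3)/(31/4)=-148/31
row 3: denom=12−3·12/31=336/31; d'=(10−3·-148/31)/(336/31)=377/168
row 4: denom=8−3·31/112=803/112; d'=(-42−3·377/168)/(803/112)=-5458/803
back: M4=-5458/803
back: M3=377/168−31/112·-5458/803=9938/2409
back: M2=-148/31−12/31·9938/2409=-5116/803
back: M1=3−1/4·-5116/803=3688/803
M: M0=0, M1=3688/803, M2=-5116/803, M3=9938/2409, M4=-5458/803, M5=0
seg 0: a=-4, c=M0/2=0, d=(M1−M0)/(6·1)=1844/2409, b=Δ0−h0·(2M0+M1)/6=5383/2409
seg 1: a=-1, c=M1/2=1844/803, d=(M2−M1)/(6·1)=-4402/2409, b=Δ1−h1·(2M1+M2)/6=10915/2409
seg 2: a=4, c=M2/2=-2558/803, d=(M3−M2)/(6·3)=12643/21681, b=Δ2−h2·(2M2+M3)/6=8773/2409
seg 3: a=2, c=M3/2=4969/2409, d=(M4−M3)/(6·3)=-1196/1971, b=Δ3−h3·(2M3+M4)/6=658/2409
seg 4: a=5, c=M4/2=-2729/803, d=(M5−M4)/(6·1)=2729/2409, b=Δ4−h4·(2M4+M5)/6=-8996/2409
t_q=3/2 → seg 1, τ=1/2; S=-1+10915/2409·τ+1844/803·τ²+-4402/2409·τ³=5175/3212

  seg 0: a=-4 b=5383/2409 c=0 d=1844/2409
  seg 1: a=-1 b=10915/2409 c=1844/803 d=-4402/2409
  seg 2: a=4 b=8773/2409 c=-2558/803 d=12643/21681
  seg 3: a=2 b=658/2409 c=4969/2409 d=-1196/1971
  seg 4: a=5 b=-8996/2409 c=-2729/803 d=2729/2409
S(3/2) = 5175/3212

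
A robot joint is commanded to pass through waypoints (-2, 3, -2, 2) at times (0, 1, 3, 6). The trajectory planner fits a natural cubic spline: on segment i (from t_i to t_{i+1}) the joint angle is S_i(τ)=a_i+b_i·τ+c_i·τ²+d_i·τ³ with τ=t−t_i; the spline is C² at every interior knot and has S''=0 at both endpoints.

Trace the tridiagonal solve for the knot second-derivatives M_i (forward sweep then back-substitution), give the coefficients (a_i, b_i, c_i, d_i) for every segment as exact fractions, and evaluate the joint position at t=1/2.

  seg 0: a=-2 b=136/21 c=0 d=-31/21
  seg 1: a=3 b=43/21 c=-31/7 d=181/168
  seg 2: a=-2 b=-115/42 c=57/28 d=-19/84
S(1/2) = 59/56

Δ: Δ0=5, Δ1=-5/2, Δ2=4/3
row 1: diag=6, rhs=-45; c'=1/3, d'=-15/2
row 2: denom=10−2·1/3=28/3; d'=(23−2·-15/2)/(28/3)=57/14
back: M2=57/14
back: M1=-15/2−1/3·57/14=-62/7
M: M0=0, M1=-62/7, M2=57/14, M3=0
seg 0: a=-2, c=M0/2=0, d=(M1−M0)/(6·1)=-31/21, b=Δ0−h0·(2M0+M1)/6=136/21
seg 1: a=3, c=M1/2=-31/7, d=(M2−M1)/(6·2)=181/168, b=Δ1−h1·(2M1+M2)/6=43/21
seg 2: a=-2, c=M2/2=57/28, d=(M3−M2)/(6·3)=-19/84, b=Δ2−h2·(2M2+M3)/6=-115/42
t_q=1/2 → seg 0, τ=1/2; S=-2+136/21·τ+0·τ²+-31/21·τ³=59/56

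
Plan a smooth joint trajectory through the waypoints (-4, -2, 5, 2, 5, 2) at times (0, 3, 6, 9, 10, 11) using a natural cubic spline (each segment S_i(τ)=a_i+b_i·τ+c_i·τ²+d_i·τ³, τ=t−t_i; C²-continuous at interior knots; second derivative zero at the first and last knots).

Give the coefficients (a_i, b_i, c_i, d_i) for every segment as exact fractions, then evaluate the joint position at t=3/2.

Δ: Δ0=2/3, Δ1=7/3, Δ2=-1, Δ3=3, Δ4=-3
row 1: diag=12, rhs=10; c'=1/4, d'=5/6
row 2: denom=12−3·1/4=45/4; d'=(-20−3·5/6)/(45/4)=-2
row 3: denom=8−3·4/15=36/5; d'=(24−3·-2)/(36/5)=25/6
row 4: denom=4−1·5/36=139/36; d'=(-36−1·25/6)/(139/36)=-1446/139
back: M4=-1446/139
back: M3=25/6−5/36·-1446/139=780/139
back: M2=-2−4/15·780/139=-486/139
back: M1=5/6−1/4·-486/139=712/417
M: M0=0, M1=712/417, M2=-486/139, M3=780/139, M4=-1446/139, M5=0
seg 0: a=-4, c=M0/2=0, d=(M1−M0)/(6·3)=356/3753, b=Δ0−h0·(2M0+M1)/6=-26/139
seg 1: a=-2, c=M1/2=356/417, d=(M2−M1)/(6·3)=-1085/3753, b=Δ1−h1·(2M1+M2)/6=330/139
seg 2: a=5, c=M2/2=-243/139, d=(M3−M2)/(6·3)=211/417, b=Δ2−h2·(2M2+M3)/6=-43/139
seg 3: a=2, c=M3/2=390/139, d=(M4−M3)/(6·1)=-371/139, b=Δ3−h3·(2M3+M4)/6=398/139
seg 4: a=5, c=M4/2=-723/139, d=(M5−M4)/(6·1)=241/139, b=Δ4−h4·(2M4+M5)/6=65/139
t_q=3/2 → seg 0, τ=3/2; S=-4+-26/139·τ+0·τ²+356/3753·τ³=-1101/278

  seg 0: a=-4 b=-26/139 c=0 d=356/3753
  seg 1: a=-2 b=330/139 c=356/417 d=-1085/3753
  seg 2: a=5 b=-43/139 c=-243/139 d=211/417
  seg 3: a=2 b=398/139 c=390/139 d=-371/139
  seg 4: a=5 b=65/139 c=-723/139 d=241/139
S(3/2) = -1101/278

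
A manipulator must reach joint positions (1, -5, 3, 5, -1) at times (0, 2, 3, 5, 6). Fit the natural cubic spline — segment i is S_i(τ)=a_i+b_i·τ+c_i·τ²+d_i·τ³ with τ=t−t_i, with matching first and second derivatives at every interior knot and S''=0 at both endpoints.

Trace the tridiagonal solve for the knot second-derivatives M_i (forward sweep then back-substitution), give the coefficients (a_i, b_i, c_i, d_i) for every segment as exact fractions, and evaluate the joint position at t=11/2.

Δ: Δ0=-3, Δ1=8, Δ2=1, Δ3=-6
row 1: diag=6, rhs=66; c'=1/6, d'=11
row 2: denom=6−1·1/6=35/6; d'=(-42−1·11)/(35/6)=-318/35
row 3: denom=6−2·12/35=186/35; d'=(-42−2·-318/35)/(186/35)=-139/31
back: M3=-139/31
back: M2=-318/35−12/35·-139/31=-234/31
back: M1=11−1/6·-234/31=380/31
M: M0=0, M1=380/31, M2=-234/31, M3=-139/31, M4=0
seg 0: a=1, c=M0/2=0, d=(M1−M0)/(6·2)=95/93, b=Δ0−h0·(2M0+M1)/6=-659/93
seg 1: a=-5, c=M1/2=190/31, d=(M2−M1)/(6·1)=-307/93, b=Δ1−h1·(2M1+M2)/6=481/93
seg 2: a=3, c=M2/2=-117/31, d=(M3−M2)/(6·2)=95/372, b=Δ2−h2·(2M2+M3)/6=700/93
seg 3: a=5, c=M3/2=-139/62, d=(M4−M3)/(6·1)=139/186, b=Δ3−h3·(2M3+M4)/6=-419/93
t_q=11/2 → seg 3, τ=1/2; S=5+-419/93·τ+-139/62·τ²+139/186·τ³=1131/496

  seg 0: a=1 b=-659/93 c=0 d=95/93
  seg 1: a=-5 b=481/93 c=190/31 d=-307/93
  seg 2: a=3 b=700/93 c=-117/31 d=95/372
  seg 3: a=5 b=-419/93 c=-139/62 d=139/186
S(11/2) = 1131/496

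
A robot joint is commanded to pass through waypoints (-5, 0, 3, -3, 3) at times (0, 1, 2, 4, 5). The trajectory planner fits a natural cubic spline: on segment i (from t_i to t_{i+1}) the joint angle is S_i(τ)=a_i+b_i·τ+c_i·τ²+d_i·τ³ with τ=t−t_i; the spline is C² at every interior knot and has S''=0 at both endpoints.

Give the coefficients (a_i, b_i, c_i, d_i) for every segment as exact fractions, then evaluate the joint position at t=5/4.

Δ: Δ0=5, Δ1=3, Δ2=-3, Δ3=6
row 1: diag=4, rhs=-12; c'=1/4, d'=-3
row 2: denom=6−1·1/4=23/4; d'=(-36−1·-3)/(23/4)=-132/23
row 3: denom=6−2·8/23=122/23; d'=(54−2·-132/23)/(122/23)=753/61
back: M3=753/61
back: M2=-132/23−8/23·753/61=-612/61
back: M1=-3−1/4·-612/61=-30/61
M: M0=0, M1=-30/61, M2=-612/61, M3=753/61, M4=0
seg 0: a=-5, c=M0/2=0, d=(M1−M0)/(6·1)=-5/61, b=Δ0−h0·(2M0+M1)/6=310/61
seg 1: a=0, c=M1/2=-15/61, d=(M2−M1)/(6·1)=-97/61, b=Δ1−h1·(2M1+M2)/6=295/61
seg 2: a=3, c=M2/2=-306/61, d=(M3−M2)/(6·2)=455/244, b=Δ2−h2·(2M2+M3)/6=-26/61
seg 3: a=-3, c=M3/2=753/122, d=(M4−M3)/(6·1)=-251/122, b=Δ3−h3·(2M3+M4)/6=115/61
t_q=5/4 → seg 1, τ=1/4; S=0+295/61·τ+-15/61·τ²+-97/61·τ³=4563/3904

  seg 0: a=-5 b=310/61 c=0 d=-5/61
  seg 1: a=0 b=295/61 c=-15/61 d=-97/61
  seg 2: a=3 b=-26/61 c=-306/61 d=455/244
  seg 3: a=-3 b=115/61 c=753/122 d=-251/122
S(5/4) = 4563/3904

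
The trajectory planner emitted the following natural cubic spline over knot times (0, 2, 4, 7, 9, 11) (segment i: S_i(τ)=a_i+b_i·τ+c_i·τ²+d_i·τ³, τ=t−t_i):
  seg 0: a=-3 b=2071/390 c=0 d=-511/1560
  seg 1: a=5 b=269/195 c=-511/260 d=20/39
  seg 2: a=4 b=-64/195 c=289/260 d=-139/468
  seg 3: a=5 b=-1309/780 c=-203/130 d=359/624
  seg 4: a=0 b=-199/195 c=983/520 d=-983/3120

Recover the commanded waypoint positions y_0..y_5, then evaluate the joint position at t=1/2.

y_0=-3 y_1=5 y_2=4 y_3=5 y_4=0 y_5=3
S(1/2) = -321/832

y_0 = S_0(0) = a_0 = -3
y_1 = S_1(0) = a_1 = 5
y_2 = S_2(0) = a_2 = 4
y_3 = S_3(0) = a_3 = 5
y_4 = S_4(0) = a_4 = 0
y_5 = S_4(2) = 3
t_q=1/2 is in segment 0 (τ=1/2); S_0(τ)=-321/832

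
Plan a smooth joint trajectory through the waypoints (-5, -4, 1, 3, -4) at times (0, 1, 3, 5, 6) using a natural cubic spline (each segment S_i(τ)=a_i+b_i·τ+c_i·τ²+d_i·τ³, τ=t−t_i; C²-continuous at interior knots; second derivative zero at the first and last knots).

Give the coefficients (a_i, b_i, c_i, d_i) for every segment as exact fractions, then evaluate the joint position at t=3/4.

Δ: Δ0=1, Δ1=5/2, Δ2=1, Δ3=-7
row 1: diag=6, rhs=9; c'=1/3, d'=3/2
row 2: denom=8−2·1/3=22/3; d'=(-9−2·3/2)/(22/3)=-18/11
row 3: denom=6−2·3/11=60/11; d'=(-48−2·-18/11)/(60/11)=-41/5
back: M3=-41/5
back: M2=-18/11−3/11·-41/5=3/5
back: M1=3/2−1/3·3/5=13/10
M: M0=0, M1=13/10, M2=3/5, M3=-41/5, M4=0
seg 0: a=-5, c=M0/2=0, d=(M1−M0)/(6·1)=13/60, b=Δ0−h0·(2M0+M1)/6=47/60
seg 1: a=-4, c=M1/2=13/20, d=(M2−M1)/(6·2)=-7/120, b=Δ1−h1·(2M1+M2)/6=43/30
seg 2: a=1, c=M2/2=3/10, d=(M3−M2)/(6·2)=-11/15, b=Δ2−h2·(2M2+M3)/6=10/3
seg 3: a=3, c=M3/2=-41/10, d=(M4−M3)/(6·1)=41/30, b=Δ3−h3·(2M3+M4)/6=-64/15
t_q=3/4 → seg 0, τ=3/4; S=-5+47/60·τ+0·τ²+13/60·τ³=-5531/1280

  seg 0: a=-5 b=47/60 c=0 d=13/60
  seg 1: a=-4 b=43/30 c=13/20 d=-7/120
  seg 2: a=1 b=10/3 c=3/10 d=-11/15
  seg 3: a=3 b=-64/15 c=-41/10 d=41/30
S(3/4) = -5531/1280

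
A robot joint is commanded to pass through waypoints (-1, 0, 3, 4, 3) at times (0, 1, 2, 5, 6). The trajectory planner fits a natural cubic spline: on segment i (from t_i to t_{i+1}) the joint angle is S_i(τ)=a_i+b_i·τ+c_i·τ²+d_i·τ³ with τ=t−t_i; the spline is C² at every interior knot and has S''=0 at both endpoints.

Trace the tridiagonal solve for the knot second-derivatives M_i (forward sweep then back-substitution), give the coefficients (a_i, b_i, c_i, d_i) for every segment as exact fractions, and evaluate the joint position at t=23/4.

Δ: Δ0=1, Δ1=3, Δ2=1/3, Δ3=-1
row 1: diag=4, rhs=12; c'=1/4, d'=3
row 2: denom=8−1·1/4=31/4; d'=(-16−1·3)/(31/4)=-76/31
row 3: denom=8−3·12/31=212/31; d'=(-8−3·-76/31)/(212/31)=-5/53
back: M3=-5/53
back: M2=-76/31−12/31·-5/53=-128/53
back: M1=3−1/4·-128/53=191/53
M: M0=0, M1=191/53, M2=-128/53, M3=-5/53, M4=0
seg 0: a=-1, c=M0/2=0, d=(M1−M0)/(6·1)=191/318, b=Δ0−h0·(2M0+M1)/6=127/318
seg 1: a=0, c=M1/2=191/106, d=(M2−M1)/(6·1)=-319/318, b=Δ1−h1·(2M1+M2)/6=350/159
seg 2: a=3, c=M2/2=-64/53, d=(M3−M2)/(6·3)=41/318, b=Δ2−h2·(2M2+M3)/6=889/318
seg 3: a=4, c=M3/2=-5/106, d=(M4−M3)/(6·1)=5/318, b=Δ3−h3·(2M3+M4)/6=-154/159
t_q=23/4 → seg 3, τ=3/4; S=4+-154/159·τ+-5/106·τ²+5/318·τ³=22073/6784

  seg 0: a=-1 b=127/318 c=0 d=191/318
  seg 1: a=0 b=350/159 c=191/106 d=-319/318
  seg 2: a=3 b=889/318 c=-64/53 d=41/318
  seg 3: a=4 b=-154/159 c=-5/106 d=5/318
S(23/4) = 22073/6784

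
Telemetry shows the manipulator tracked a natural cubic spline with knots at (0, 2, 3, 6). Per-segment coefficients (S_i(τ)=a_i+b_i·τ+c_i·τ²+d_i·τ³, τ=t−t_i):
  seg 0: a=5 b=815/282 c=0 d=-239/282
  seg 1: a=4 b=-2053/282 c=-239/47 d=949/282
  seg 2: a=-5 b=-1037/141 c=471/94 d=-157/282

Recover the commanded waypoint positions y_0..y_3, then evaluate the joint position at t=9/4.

y_0 = S_0(0) = a_0 = 5
y_1 = S_1(0) = a_1 = 4
y_2 = S_2(0) = a_2 = -5
y_3 = S_2(3) = 3
t_q=9/4 is in segment 1 (τ=1/4); S_1(τ)=11519/6016

y_0=5 y_1=4 y_2=-5 y_3=3
S(9/4) = 11519/6016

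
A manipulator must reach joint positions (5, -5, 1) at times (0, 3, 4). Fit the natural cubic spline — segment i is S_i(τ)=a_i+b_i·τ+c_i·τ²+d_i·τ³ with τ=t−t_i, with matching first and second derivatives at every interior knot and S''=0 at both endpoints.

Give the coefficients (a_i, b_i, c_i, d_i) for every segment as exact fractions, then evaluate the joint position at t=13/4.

  seg 0: a=5 b=-41/6 c=0 d=7/18
  seg 1: a=-5 b=11/3 c=7/2 d=-7/6
S(13/4) = -497/128

Δ: Δ0=-10/3, Δ1=6
row 1: diag=8, rhs=56; c'=1/8, d'=7
back: M1=7
M: M0=0, M1=7, M2=0
seg 0: a=5, c=M0/2=0, d=(M1−M0)/(6·3)=7/18, b=Δ0−h0·(2M0+M1)/6=-41/6
seg 1: a=-5, c=M1/2=7/2, d=(M2−M1)/(6·1)=-7/6, b=Δ1−h1·(2M1+M2)/6=11/3
t_q=13/4 → seg 1, τ=1/4; S=-5+11/3·τ+7/2·τ²+-7/6·τ³=-497/128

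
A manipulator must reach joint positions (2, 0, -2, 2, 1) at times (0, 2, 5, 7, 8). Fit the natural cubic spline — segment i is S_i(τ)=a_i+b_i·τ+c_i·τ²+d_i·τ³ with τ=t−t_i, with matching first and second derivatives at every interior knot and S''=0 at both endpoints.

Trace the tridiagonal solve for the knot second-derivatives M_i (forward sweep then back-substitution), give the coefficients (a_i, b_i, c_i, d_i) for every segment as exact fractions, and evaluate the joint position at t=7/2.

  seg 0: a=2 b=-617/759 c=0 d=-71/1518
  seg 1: a=0 b=-1043/759 c=-71/253 d=392/2277
  seg 2: a=-2 b=1207/759 c=321/253 d=-1615/3036
  seg 3: a=2 b=214/759 c=-973/506 d=973/1518
S(7/2) = -2137/1012

Δ: Δ0=-1, Δ1=-2/3, Δ2=2, Δ3=-1
row 1: diag=10, rhs=2; c'=3/10, d'=1/5
row 2: denom=10−3·3/10=91/10; d'=(16−3·1/5)/(91/10)=22/13
row 3: denom=6−2·20/91=506/91; d'=(-18−2·22/13)/(506/91)=-973/253
back: M3=-973/253
back: M2=22/13−20/91·-973/253=642/253
back: M1=1/5−3/10·642/253=-142/253
M: M0=0, M1=-142/253, M2=642/253, M3=-973/253, M4=0
seg 0: a=2, c=M0/2=0, d=(M1−M0)/(6·2)=-71/1518, b=Δ0−h0·(2M0+M1)/6=-617/759
seg 1: a=0, c=M1/2=-71/253, d=(M2−M1)/(6·3)=392/2277, b=Δ1−h1·(2M1+M2)/6=-1043/759
seg 2: a=-2, c=M2/2=321/253, d=(M3−M2)/(6·2)=-1615/3036, b=Δ2−h2·(2M2+M3)/6=1207/759
seg 3: a=2, c=M3/2=-973/506, d=(M4−M3)/(6·1)=973/1518, b=Δ3−h3·(2M3+M4)/6=214/759
t_q=7/2 → seg 1, τ=3/2; S=0+-1043/759·τ+-71/253·τ²+392/2277·τ³=-2137/1012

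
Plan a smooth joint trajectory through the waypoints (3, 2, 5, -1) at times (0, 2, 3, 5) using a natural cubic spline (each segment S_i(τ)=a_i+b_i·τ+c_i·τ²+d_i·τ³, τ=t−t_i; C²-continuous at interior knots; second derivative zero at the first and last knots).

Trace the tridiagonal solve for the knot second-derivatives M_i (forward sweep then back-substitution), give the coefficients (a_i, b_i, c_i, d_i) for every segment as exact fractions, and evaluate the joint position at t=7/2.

Δ: Δ0=-1/2, Δ1=3, Δ2=-3
row 1: diag=6, rhs=21; c'=1/6, d'=7/2
row 2: denom=6−1·1/6=35/6; d'=(-36−1·7/2)/(35/6)=-237/35
back: M2=-237/35
back: M1=7/2−1/6·-237/35=162/35
M: M0=0, M1=162/35, M2=-237/35, M3=0
seg 0: a=3, c=M0/2=0, d=(M1−M0)/(6·2)=27/70, b=Δ0−h0·(2M0+M1)/6=-143/70
seg 1: a=2, c=M1/2=81/35, d=(M2−M1)/(6·1)=-19/10, b=Δ1−h1·(2M1+M2)/6=181/70
seg 2: a=5, c=M2/2=-237/70, d=(M3−M2)/(6·2)=79/140, b=Δ2−h2·(2M2+M3)/6=53/35
t_q=7/2 → seg 2, τ=1/2; S=5+53/35·τ+-237/70·τ²+79/140·τ³=797/160

  seg 0: a=3 b=-143/70 c=0 d=27/70
  seg 1: a=2 b=181/70 c=81/35 d=-19/10
  seg 2: a=5 b=53/35 c=-237/70 d=79/140
S(7/2) = 797/160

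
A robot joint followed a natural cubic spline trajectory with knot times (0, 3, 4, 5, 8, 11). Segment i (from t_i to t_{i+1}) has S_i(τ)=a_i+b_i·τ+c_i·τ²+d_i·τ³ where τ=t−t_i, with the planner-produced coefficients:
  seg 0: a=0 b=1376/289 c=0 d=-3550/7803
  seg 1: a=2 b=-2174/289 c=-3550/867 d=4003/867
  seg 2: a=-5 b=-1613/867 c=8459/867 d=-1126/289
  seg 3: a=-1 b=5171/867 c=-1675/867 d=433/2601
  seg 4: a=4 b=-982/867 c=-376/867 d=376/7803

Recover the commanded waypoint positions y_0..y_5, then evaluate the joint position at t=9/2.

y_0 = S_0(0) = a_0 = 0
y_1 = S_1(0) = a_1 = 2
y_2 = S_2(0) = a_2 = -5
y_3 = S_3(0) = a_3 = -1
y_4 = S_4(0) = a_4 = 4
y_5 = S_4(3) = -2
t_q=9/2 is in segment 2 (τ=1/2); S_2(τ)=-3449/867

y_0=0 y_1=2 y_2=-5 y_3=-1 y_4=4 y_5=-2
S(9/2) = -3449/867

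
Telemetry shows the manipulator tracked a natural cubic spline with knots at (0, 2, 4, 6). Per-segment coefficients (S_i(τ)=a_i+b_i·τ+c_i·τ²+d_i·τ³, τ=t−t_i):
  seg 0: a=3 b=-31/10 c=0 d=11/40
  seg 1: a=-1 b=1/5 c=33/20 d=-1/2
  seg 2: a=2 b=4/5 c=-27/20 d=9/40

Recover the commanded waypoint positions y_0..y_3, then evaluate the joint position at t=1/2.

y_0 = S_0(0) = a_0 = 3
y_1 = S_1(0) = a_1 = -1
y_2 = S_2(0) = a_2 = 2
y_3 = S_2(2) = 0
t_q=1/2 is in segment 0 (τ=1/2); S_0(τ)=95/64

y_0=3 y_1=-1 y_2=2 y_3=0
S(1/2) = 95/64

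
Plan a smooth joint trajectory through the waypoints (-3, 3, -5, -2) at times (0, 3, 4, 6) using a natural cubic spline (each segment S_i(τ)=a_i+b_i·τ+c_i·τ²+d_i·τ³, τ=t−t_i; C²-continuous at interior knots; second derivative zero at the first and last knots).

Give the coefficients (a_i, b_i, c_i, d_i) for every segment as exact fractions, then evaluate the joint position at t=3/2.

Δ: Δ0=2, Δ1=-8, Δ2=3/2
row 1: diag=8, rhs=-60; c'=1/8, d'=-15/2
row 2: denom=6−1·1/8=47/8; d'=(57−1·-15/2)/(47/8)=516/47
back: M2=516/47
back: M1=-15/2−1/8·516/47=-417/47
M: M0=0, M1=-417/47, M2=516/47, M3=0
seg 0: a=-3, c=M0/2=0, d=(M1−M0)/(6·3)=-139/282, b=Δ0−h0·(2M0+M1)/6=605/94
seg 1: a=3, c=M1/2=-417/94, d=(M2−M1)/(6·1)=311/94, b=Δ1−h1·(2M1+M2)/6=-323/47
seg 2: a=-5, c=M2/2=258/47, d=(M3−M2)/(6·2)=-43/47, b=Δ2−h2·(2M2+M3)/6=-547/94
t_q=3/2 → seg 0, τ=3/2; S=-3+605/94·τ+0·τ²+-139/282·τ³=3753/752

  seg 0: a=-3 b=605/94 c=0 d=-139/282
  seg 1: a=3 b=-323/47 c=-417/94 d=311/94
  seg 2: a=-5 b=-547/94 c=258/47 d=-43/47
S(3/2) = 3753/752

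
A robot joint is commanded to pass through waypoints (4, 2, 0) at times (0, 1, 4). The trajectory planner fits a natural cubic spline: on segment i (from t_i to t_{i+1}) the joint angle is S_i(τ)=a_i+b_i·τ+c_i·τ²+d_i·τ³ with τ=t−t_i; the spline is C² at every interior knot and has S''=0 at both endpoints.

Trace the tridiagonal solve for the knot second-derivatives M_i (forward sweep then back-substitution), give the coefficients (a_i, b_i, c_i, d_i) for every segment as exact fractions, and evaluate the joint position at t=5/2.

  seg 0: a=4 b=-13/6 c=0 d=1/6
  seg 1: a=2 b=-5/3 c=1/2 d=-1/18
S(5/2) = 7/16

Δ: Δ0=-2, Δ1=-2/3
row 1: diag=8, rhs=8; c'=3/8, d'=1
back: M1=1
M: M0=0, M1=1, M2=0
seg 0: a=4, c=M0/2=0, d=(M1−M0)/(6·1)=1/6, b=Δ0−h0·(2M0+M1)/6=-13/6
seg 1: a=2, c=M1/2=1/2, d=(M2−M1)/(6·3)=-1/18, b=Δ1−h1·(2M1+M2)/6=-5/3
t_q=5/2 → seg 1, τ=3/2; S=2+-5/3·τ+1/2·τ²+-1/18·τ³=7/16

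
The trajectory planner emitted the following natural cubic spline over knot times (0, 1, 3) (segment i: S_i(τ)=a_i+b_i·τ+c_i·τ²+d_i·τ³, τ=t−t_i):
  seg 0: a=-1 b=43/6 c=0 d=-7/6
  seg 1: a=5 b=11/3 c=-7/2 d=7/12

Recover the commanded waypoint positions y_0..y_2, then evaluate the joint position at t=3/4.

y_0 = S_0(0) = a_0 = -1
y_1 = S_1(0) = a_1 = 5
y_2 = S_1(2) = 3
t_q=3/4 is in segment 0 (τ=3/4); S_0(τ)=497/128

y_0=-1 y_1=5 y_2=3
S(3/4) = 497/128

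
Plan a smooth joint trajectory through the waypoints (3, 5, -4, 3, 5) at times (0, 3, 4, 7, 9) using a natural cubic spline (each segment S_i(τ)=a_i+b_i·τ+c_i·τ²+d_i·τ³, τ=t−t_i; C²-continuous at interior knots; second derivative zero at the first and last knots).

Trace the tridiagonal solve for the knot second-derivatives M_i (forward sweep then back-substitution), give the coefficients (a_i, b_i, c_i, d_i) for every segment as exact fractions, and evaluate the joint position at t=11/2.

  seg 0: a=3 b=2783/558 c=0 d=-2411/5022
  seg 1: a=5 b=-2225/279 c=-2411/558 d=613/186
  seg 2: a=-4 b=-3755/558 c=1553/279 d=-4261/5022
  seg 3: a=3 b=1049/279 c=-385/186 d=385/1116
S(11/2) = -2199/496

Δ: Δ0=2/3, Δ1=-9, Δ2=7/3, Δ3=1
row 1: diag=8, rhs=-58; c'=1/8, d'=-29/4
row 2: denom=8−1·1/8=63/8; d'=(68−1·-29/4)/(63/8)=86/9
row 3: denom=10−3·8/21=62/7; d'=(-8−3·86/9)/(62/7)=-385/93
back: M3=-385/93
back: M2=86/9−8/21·-385/93=3106/279
back: M1=-29/4−1/8·3106/279=-2411/279
M: M0=0, M1=-2411/279, M2=3106/279, M3=-385/93, M4=0
seg 0: a=3, c=M0/2=0, d=(M1−M0)/(6·3)=-2411/5022, b=Δ0−h0·(2M0+M1)/6=2783/558
seg 1: a=5, c=M1/2=-2411/558, d=(M2−M1)/(6·1)=613/186, b=Δ1−h1·(2M1+M2)/6=-2225/279
seg 2: a=-4, c=M2/2=1553/279, d=(M3−M2)/(6·3)=-4261/5022, b=Δ2−h2·(2M2+M3)/6=-3755/558
seg 3: a=3, c=M3/2=-385/186, d=(M4−M3)/(6·2)=385/1116, b=Δ3−h3·(2M3+M4)/6=1049/279
t_q=11/2 → seg 2, τ=3/2; S=-4+-3755/558·τ+1553/279·τ²+-4261/5022·τ³=-2199/496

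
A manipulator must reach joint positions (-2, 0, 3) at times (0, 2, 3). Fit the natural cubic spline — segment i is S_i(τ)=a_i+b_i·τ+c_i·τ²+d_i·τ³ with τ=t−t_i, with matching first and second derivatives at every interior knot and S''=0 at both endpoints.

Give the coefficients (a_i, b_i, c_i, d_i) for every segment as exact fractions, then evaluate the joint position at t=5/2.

Δ: Δ0=1, Δ1=3
row 1: diag=6, rhs=12; c'=1/6, d'=2
back: M1=2
M: M0=0, M1=2, M2=0
seg 0: a=-2, c=M0/2=0, d=(M1−M0)/(6·2)=1/6, b=Δ0−h0·(2M0+M1)/6=1/3
seg 1: a=0, c=M1/2=1, d=(M2−M1)/(6·1)=-1/3, b=Δ1−h1·(2M1+M2)/6=7/3
t_q=5/2 → seg 1, τ=1/2; S=0+7/3·τ+1·τ²+-1/3·τ³=11/8

  seg 0: a=-2 b=1/3 c=0 d=1/6
  seg 1: a=0 b=7/3 c=1 d=-1/3
S(5/2) = 11/8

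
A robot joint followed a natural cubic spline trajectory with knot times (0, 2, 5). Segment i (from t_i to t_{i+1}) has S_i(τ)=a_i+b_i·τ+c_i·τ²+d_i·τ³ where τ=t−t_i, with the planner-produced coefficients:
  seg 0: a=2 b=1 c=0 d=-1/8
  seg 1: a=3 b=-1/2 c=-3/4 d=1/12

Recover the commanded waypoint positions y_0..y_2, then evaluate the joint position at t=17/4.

y_0=2 y_1=3 y_2=-3
S(17/4) = -249/256

y_0 = S_0(0) = a_0 = 2
y_1 = S_1(0) = a_1 = 3
y_2 = S_1(3) = -3
t_q=17/4 is in segment 1 (τ=9/4); S_1(τ)=-249/256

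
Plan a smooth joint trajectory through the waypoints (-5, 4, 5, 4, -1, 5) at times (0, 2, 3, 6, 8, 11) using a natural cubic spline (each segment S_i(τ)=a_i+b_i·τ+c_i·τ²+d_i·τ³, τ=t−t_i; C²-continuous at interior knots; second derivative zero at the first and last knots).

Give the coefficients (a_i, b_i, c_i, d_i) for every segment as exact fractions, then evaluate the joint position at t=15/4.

  seg 0: a=-5 b=1879/331 c=0 d=-779/2648
  seg 1: a=4 b=1421/662 c=-2337/1324 d=819/1324
  seg 2: a=5 b=625/1324 c=30/331 d=-4279/35748
  seg 3: a=4 b=-1467/662 c=-3919/3972 d=3355/7944
  seg 4: a=-1 b=-1087/993 c=3073/1986 d=-3073/17874
S(15/4) = 453721/84736

Δ: Δ0=9/2, Δ1=1, Δ2=-1/3, Δ3=-5/2, Δ4=2
row 1: diag=6, rhs=-21; c'=1/6, d'=-7/2
row 2: denom=8−1·1/6=47/6; d'=(-8−1·-7/2)/(47/6)=-27/47
row 3: denom=10−3·18/47=416/47; d'=(-13−3·-27/47)/(416/47)=-265/208
row 4: denom=10−2·47/208=993/104; d'=(27−2·-265/208)/(993/104)=3073/993
back: M4=3073/993
back: M3=-265/208−47/208·3073/993=-3919/1986
back: M2=-27/47−18/47·-3919/1986=60/331
back: M1=-7/2−1/6·60/331=-2337/662
M: M0=0, M1=-2337/662, M2=60/331, M3=-3919/1986, M4=3073/993, M5=0
seg 0: a=-5, c=M0/2=0, d=(M1−M0)/(6·2)=-779/2648, b=Δ0−h0·(2M0+M1)/6=1879/331
seg 1: a=4, c=M1/2=-2337/1324, d=(M2−M1)/(6·1)=819/1324, b=Δ1−h1·(2M1+M2)/6=1421/662
seg 2: a=5, c=M2/2=30/331, d=(M3−M2)/(6·3)=-4279/35748, b=Δ2−h2·(2M2+M3)/6=625/1324
seg 3: a=4, c=M3/2=-3919/3972, d=(M4−M3)/(6·2)=3355/7944, b=Δ3−h3·(2M3+M4)/6=-1467/662
seg 4: a=-1, c=M4/2=3073/1986, d=(M5−M4)/(6·3)=-3073/17874, b=Δ4−h4·(2M4+M5)/6=-1087/993
t_q=15/4 → seg 2, τ=3/4; S=5+625/1324·τ+30/331·τ²+-4279/35748·τ³=453721/84736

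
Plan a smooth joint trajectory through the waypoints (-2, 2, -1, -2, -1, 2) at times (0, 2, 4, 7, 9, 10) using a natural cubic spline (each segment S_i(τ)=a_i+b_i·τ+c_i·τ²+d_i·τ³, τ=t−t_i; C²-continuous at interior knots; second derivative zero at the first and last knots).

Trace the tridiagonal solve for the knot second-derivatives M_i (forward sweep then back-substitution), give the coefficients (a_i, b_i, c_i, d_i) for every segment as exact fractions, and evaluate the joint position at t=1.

Δ: Δ0=2, Δ1=-3/2, Δ2=-1/3, Δ3=1/2, Δ4=3
row 1: diag=8, rhs=-21; c'=1/4, d'=-21/8
row 2: denom=10−2·1/4=19/2; d'=(7−2·-21/8)/(19/2)=49/38
row 3: denom=10−3·6/19=172/19; d'=(5−3·49/38)/(172/19)=1/8
row 4: denom=6−2·19/86=239/43; d'=(15−2·1/8)/(239/43)=2537/956
back: M4=2537/956
back: M3=1/8−19/86·2537/956=-441/956
back: M2=49/38−6/19·-441/956=343/239
back: M1=-21/8−1/4·343/239=-5705/1912
M: M0=0, M1=-5705/1912, M2=343/239, M3=-441/956, M4=2537/956, M5=0
seg 0: a=-2, c=M0/2=0, d=(M1−M0)/(6·2)=-5705/22944, b=Δ0−h0·(2M0+M1)/6=17177/5736
seg 1: a=2, c=M1/2=-5705/3824, d=(M2−M1)/(6·2)=8449/22944, b=Δ1−h1·(2M1+M2)/6=31/2868
seg 2: a=-1, c=M2/2=343/478, d=(M3−M2)/(6·3)=-1813/17208, b=Δ2−h2·(2M2+M3)/6=-8821/5736
seg 3: a=-2, c=M3/2=-441/1912, d=(M4−M3)/(6·2)=1489/5736, b=Δ3−h3·(2M3+M4)/6=-221/2868
seg 4: a=-1, c=M4/2=2537/1912, d=(M5−M4)/(6·1)=-2537/5736, b=Δ4−h4·(2M4+M5)/6=6067/2868
t_q=1 → seg 0, τ=1; S=-2+17177/5736·τ+0·τ²+-5705/22944·τ³=5705/7648

  seg 0: a=-2 b=17177/5736 c=0 d=-5705/22944
  seg 1: a=2 b=31/2868 c=-5705/3824 d=8449/22944
  seg 2: a=-1 b=-8821/5736 c=343/478 d=-1813/17208
  seg 3: a=-2 b=-221/2868 c=-441/1912 d=1489/5736
  seg 4: a=-1 b=6067/2868 c=2537/1912 d=-2537/5736
S(1) = 5705/7648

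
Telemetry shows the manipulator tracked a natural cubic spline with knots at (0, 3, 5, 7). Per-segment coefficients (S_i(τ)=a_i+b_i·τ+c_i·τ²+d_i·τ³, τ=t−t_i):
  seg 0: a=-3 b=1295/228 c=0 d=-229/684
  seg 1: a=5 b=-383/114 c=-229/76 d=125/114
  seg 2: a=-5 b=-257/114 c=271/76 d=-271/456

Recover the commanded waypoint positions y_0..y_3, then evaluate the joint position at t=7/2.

y_0 = S_0(0) = a_0 = -3
y_1 = S_1(0) = a_1 = 5
y_2 = S_2(0) = a_2 = -5
y_3 = S_2(2) = 0
t_q=7/2 is in segment 1 (τ=1/2); S_1(τ)=411/152

y_0=-3 y_1=5 y_2=-5 y_3=0
S(7/2) = 411/152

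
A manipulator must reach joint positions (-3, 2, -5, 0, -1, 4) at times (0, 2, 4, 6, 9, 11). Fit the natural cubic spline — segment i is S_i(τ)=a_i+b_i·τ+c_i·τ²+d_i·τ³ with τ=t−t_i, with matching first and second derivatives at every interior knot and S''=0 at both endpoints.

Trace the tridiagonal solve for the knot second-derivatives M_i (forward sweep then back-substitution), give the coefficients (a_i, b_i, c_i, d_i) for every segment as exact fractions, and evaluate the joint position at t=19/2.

Δ: Δ0=5/2, Δ1=-7/2, Δ2=5/2, Δ3=-1/3, Δ4=5/2
row 1: diag=8, rhs=-36; c'=1/4, d'=-9/2
row 2: denom=8−2·1/4=15/2; d'=(36−2·-9/2)/(15/2)=6
row 3: denom=10−2·4/15=142/15; d'=(-17−2·6)/(142/15)=-435/142
row 4: denom=10−3·45/142=1285/142; d'=(17−3·-435/142)/(1285/142)=3719/1285
back: M4=3719/1285
back: M3=-435/142−45/142·3719/1285=-1023/257
back: M2=6−4/15·-1023/257=9074/1285
back: M1=-9/2−1/4·9074/1285=-8051/1285
M: M0=0, M1=-8051/1285, M2=9074/1285, M3=-1023/257, M4=3719/1285, M5=0
seg 0: a=-3, c=M0/2=0, d=(M1−M0)/(6·2)=-8051/15420, b=Δ0−h0·(2M0+M1)/6=35377/7710
seg 1: a=2, c=M1/2=-8051/2570, d=(M2−M1)/(6·2)=3425/3084, b=Δ1−h1·(2M1+M2)/6=-12929/7710
seg 2: a=-5, c=M2/2=4537/1285, d=(M3−M2)/(6·2)=-14189/15420, b=Δ2−h2·(2M2+M3)/6=-6791/7710
seg 3: a=0, c=M3/2=-1023/514, d=(M4−M3)/(6·3)=4417/11565, b=Δ3−h3·(2M3+M4)/6=16963/7710
seg 4: a=-1, c=M4/2=3719/2570, d=(M5−M4)/(6·2)=-3719/15420, b=Δ4−h4·(2M4+M5)/6=4399/7710
t_q=19/2 → seg 4, τ=1/2; S=-1+4399/7710·τ+3719/2570·τ²+-3719/15420·τ³=-15753/41120

  seg 0: a=-3 b=35377/7710 c=0 d=-8051/15420
  seg 1: a=2 b=-12929/7710 c=-8051/2570 d=3425/3084
  seg 2: a=-5 b=-6791/7710 c=4537/1285 d=-14189/15420
  seg 3: a=0 b=16963/7710 c=-1023/514 d=4417/11565
  seg 4: a=-1 b=4399/7710 c=3719/2570 d=-3719/15420
S(19/2) = -15753/41120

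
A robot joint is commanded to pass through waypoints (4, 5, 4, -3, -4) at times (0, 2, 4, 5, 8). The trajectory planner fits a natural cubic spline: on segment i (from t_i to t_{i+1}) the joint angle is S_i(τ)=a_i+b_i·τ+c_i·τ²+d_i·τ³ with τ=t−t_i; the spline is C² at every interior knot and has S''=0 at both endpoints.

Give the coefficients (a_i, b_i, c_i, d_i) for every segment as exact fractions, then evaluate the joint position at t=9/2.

  seg 0: a=4 b=47/516 c=0 d=211/2064
  seg 1: a=5 b=170/129 c=211/344 d=-1571/2064
  seg 2: a=4 b=-2767/516 c=-170/43 d=1195/516
  seg 3: a=-3 b=-1631/258 c=515/172 d=-515/1548
S(9/2) = 853/1376

Δ: Δ0=1/2, Δ1=-1/2, Δ2=-7, Δ3=-1/3
row 1: diag=8, rhs=-6; c'=1/4, d'=-3/4
row 2: denom=6−2·1/4=11/2; d'=(-39−2·-3/4)/(11/2)=-75/11
row 3: denom=8−1·2/11=86/11; d'=(40−1·-75/11)/(86/11)=515/86
back: M3=515/86
back: M2=-75/11−2/11·515/86=-340/43
back: M1=-3/4−1/4·-340/43=211/172
M: M0=0, M1=211/172, M2=-340/43, M3=515/86, M4=0
seg 0: a=4, c=M0/2=0, d=(M1−M0)/(6·2)=211/2064, b=Δ0−h0·(2M0+M1)/6=47/516
seg 1: a=5, c=M1/2=211/344, d=(M2−M1)/(6·2)=-1571/2064, b=Δ1−h1·(2M1+M2)/6=170/129
seg 2: a=4, c=M2/2=-170/43, d=(M3−M2)/(6·1)=1195/516, b=Δ2−h2·(2M2+M3)/6=-2767/516
seg 3: a=-3, c=M3/2=515/172, d=(M4−M3)/(6·3)=-515/1548, b=Δ3−h3·(2M3+M4)/6=-1631/258
t_q=9/2 → seg 2, τ=1/2; S=4+-2767/516·τ+-170/43·τ²+1195/516·τ³=853/1376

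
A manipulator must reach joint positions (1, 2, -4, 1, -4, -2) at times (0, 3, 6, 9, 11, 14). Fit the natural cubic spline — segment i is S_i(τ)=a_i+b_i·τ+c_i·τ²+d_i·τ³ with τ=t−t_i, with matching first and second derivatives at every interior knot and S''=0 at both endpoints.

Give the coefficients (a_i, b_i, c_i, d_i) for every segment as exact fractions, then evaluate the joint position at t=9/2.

Δ: Δ0=1/3, Δ1=-2, Δ2=5/3, Δ3=-5/2, Δ4=2/3
row 1: diag=12, rhs=-14; c'=1/4, d'=-7/6
row 2: denom=12−3·1/4=45/4; d'=(22−3·-7/6)/(45/4)=34/15
row 3: denom=10−3·4/15=46/5; d'=(-25−3·34/15)/(46/5)=-159/46
row 4: denom=10−2·5/23=220/23; d'=(19−2·-159/46)/(220/23)=149/55
back: M4=149/55
back: M3=-159/46−5/23·149/55=-89/22
back: M2=34/15−4/15·-89/22=184/55
back: M1=-7/6−1/4·184/55=-661/330
M: M0=0, M1=-661/330, M2=184/55, M3=-89/22, M4=149/55, M5=0
seg 0: a=1, c=M0/2=0, d=(M1−M0)/(6·3)=-661/5940, b=Δ0−h0·(2M0+M1)/6=881/660
seg 1: a=2, c=M1/2=-661/660, d=(M2−M1)/(6·3)=353/1188, b=Δ1−h1·(2M1+M2)/6=-551/330
seg 2: a=-4, c=M2/2=92/55, d=(M3−M2)/(6·3)=-271/660, b=Δ2−h2·(2M2+M3)/6=227/660
seg 3: a=1, c=M3/2=-89/44, d=(M4−M3)/(6·2)=743/1320, b=Δ3−h3·(2M3+M4)/6=-233/330
seg 4: a=-4, c=M4/2=149/110, d=(M5−M4)/(6·3)=-149/990, b=Δ4−h4·(2M4+M5)/6=-337/165
t_q=9/2 → seg 1, τ=3/2; S=2+-551/330·τ+-661/660·τ²+353/1188·τ³=-3089/1760

  seg 0: a=1 b=881/660 c=0 d=-661/5940
  seg 1: a=2 b=-551/330 c=-661/660 d=353/1188
  seg 2: a=-4 b=227/660 c=92/55 d=-271/660
  seg 3: a=1 b=-233/330 c=-89/44 d=743/1320
  seg 4: a=-4 b=-337/165 c=149/110 d=-149/990
S(9/2) = -3089/1760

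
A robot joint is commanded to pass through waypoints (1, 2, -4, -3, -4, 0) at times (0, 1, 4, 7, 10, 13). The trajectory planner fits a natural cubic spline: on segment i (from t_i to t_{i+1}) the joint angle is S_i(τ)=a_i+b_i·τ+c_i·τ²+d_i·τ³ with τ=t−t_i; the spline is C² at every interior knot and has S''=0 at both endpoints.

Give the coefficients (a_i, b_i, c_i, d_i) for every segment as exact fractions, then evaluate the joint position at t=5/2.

  seg 0: a=1 b=1831/1209 c=0 d=-622/1209
  seg 1: a=2 b=-35/1209 c=-622/403 d=3215/10881
  seg 2: a=-4 b=-122/93 c=1349/1209 d=-686/3627
  seg 3: a=-3 b=334/1209 c=-709/1209 d=1390/10881
  seg 4: a=-4 b=250/1209 c=227/403 d=-227/3627
S(5/2) = -1673/3224

Δ: Δ0=1, Δ1=-2, Δ2=1/3, Δ3=-1/3, Δ4=4/3
row 1: diag=8, rhs=-18; c'=3/8, d'=-9/4
row 2: denom=12−3·3/8=87/8; d'=(14−3·-9/4)/(87/8)=166/87
row 3: denom=12−3·8/29=324/29; d'=(-4−3·166/87)/(324/29)=-47/54
row 4: denom=12−3·29/108=403/36; d'=(10−3·-47/54)/(403/36)=454/403
back: M4=454/403
back: M3=-47/54−29/108·454/403=-1418/1209
back: M2=166/87−8/29·-1418/1209=2698/1209
back: M1=-9/4−3/8·2698/1209=-1244/403
M: M0=0, M1=-1244/403, M2=2698/1209, M3=-1418/1209, M4=454/403, M5=0
seg 0: a=1, c=M0/2=0, d=(M1−M0)/(6·1)=-622/1209, b=Δ0−h0·(2M0+M1)/6=1831/1209
seg 1: a=2, c=M1/2=-622/403, d=(M2−M1)/(6·3)=3215/10881, b=Δ1−h1·(2M1+M2)/6=-35/1209
seg 2: a=-4, c=M2/2=1349/1209, d=(M3−M2)/(6·3)=-686/3627, b=Δ2−h2·(2M2+M3)/6=-122/93
seg 3: a=-3, c=M3/2=-709/1209, d=(M4−M3)/(6·3)=1390/10881, b=Δ3−h3·(2M3+M4)/6=334/1209
seg 4: a=-4, c=M4/2=227/403, d=(M5−M4)/(6·3)=-227/3627, b=Δ4−h4·(2M4+M5)/6=250/1209
t_q=5/2 → seg 1, τ=3/2; S=2+-35/1209·τ+-622/403·τ²+3215/10881·τ³=-1673/3224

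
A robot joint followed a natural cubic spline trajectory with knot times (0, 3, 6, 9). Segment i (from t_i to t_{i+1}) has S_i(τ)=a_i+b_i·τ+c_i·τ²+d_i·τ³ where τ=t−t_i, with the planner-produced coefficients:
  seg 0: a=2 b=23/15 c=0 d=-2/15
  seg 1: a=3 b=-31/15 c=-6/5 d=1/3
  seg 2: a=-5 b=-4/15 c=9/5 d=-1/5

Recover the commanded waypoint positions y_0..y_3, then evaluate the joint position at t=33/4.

y_0 = S_0(0) = a_0 = 2
y_1 = S_1(0) = a_1 = 3
y_2 = S_2(0) = a_2 = -5
y_3 = S_2(3) = 5
t_q=33/4 is in segment 2 (τ=9/4); S_2(τ)=79/64

y_0=2 y_1=3 y_2=-5 y_3=5
S(33/4) = 79/64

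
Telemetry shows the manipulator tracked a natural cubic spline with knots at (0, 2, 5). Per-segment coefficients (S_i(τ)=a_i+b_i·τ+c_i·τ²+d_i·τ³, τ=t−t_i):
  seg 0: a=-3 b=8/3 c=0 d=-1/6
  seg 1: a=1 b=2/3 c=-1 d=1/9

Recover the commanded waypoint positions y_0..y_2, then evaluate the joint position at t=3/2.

y_0 = S_0(0) = a_0 = -3
y_1 = S_1(0) = a_1 = 1
y_2 = S_1(3) = -3
t_q=3/2 is in segment 0 (τ=3/2); S_0(τ)=7/16

y_0=-3 y_1=1 y_2=-3
S(3/2) = 7/16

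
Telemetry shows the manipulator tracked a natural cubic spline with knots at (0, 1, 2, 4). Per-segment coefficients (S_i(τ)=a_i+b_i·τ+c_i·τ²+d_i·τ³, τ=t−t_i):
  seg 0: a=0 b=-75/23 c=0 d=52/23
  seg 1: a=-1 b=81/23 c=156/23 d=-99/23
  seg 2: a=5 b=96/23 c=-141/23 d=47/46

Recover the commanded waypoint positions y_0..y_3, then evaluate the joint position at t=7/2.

y_0 = S_0(0) = a_0 = 0
y_1 = S_1(0) = a_1 = -1
y_2 = S_2(0) = a_2 = 5
y_3 = S_2(2) = -3
t_q=7/2 is in segment 2 (τ=3/2); S_2(τ)=337/368

y_0=0 y_1=-1 y_2=5 y_3=-3
S(7/2) = 337/368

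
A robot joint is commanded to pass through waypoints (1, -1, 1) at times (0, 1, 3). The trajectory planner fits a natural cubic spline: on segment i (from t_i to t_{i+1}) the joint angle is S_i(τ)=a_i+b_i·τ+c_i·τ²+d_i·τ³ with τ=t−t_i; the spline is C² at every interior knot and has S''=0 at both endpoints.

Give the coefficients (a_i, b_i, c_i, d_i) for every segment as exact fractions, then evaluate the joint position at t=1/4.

Δ: Δ0=-2, Δ1=1
row 1: diag=6, rhs=18; c'=1/3, d'=3
back: M1=3
M: M0=0, M1=3, M2=0
seg 0: a=1, c=M0/2=0, d=(M1−M0)/(6·1)=1/2, b=Δ0−h0·(2M0+M1)/6=-5/2
seg 1: a=-1, c=M1/2=3/2, d=(M2−M1)/(6·2)=-1/4, b=Δ1−h1·(2M1+M2)/6=-1
t_q=1/4 → seg 0, τ=1/4; S=1+-5/2·τ+0·τ²+1/2·τ³=49/128

  seg 0: a=1 b=-5/2 c=0 d=1/2
  seg 1: a=-1 b=-1 c=3/2 d=-1/4
S(1/4) = 49/128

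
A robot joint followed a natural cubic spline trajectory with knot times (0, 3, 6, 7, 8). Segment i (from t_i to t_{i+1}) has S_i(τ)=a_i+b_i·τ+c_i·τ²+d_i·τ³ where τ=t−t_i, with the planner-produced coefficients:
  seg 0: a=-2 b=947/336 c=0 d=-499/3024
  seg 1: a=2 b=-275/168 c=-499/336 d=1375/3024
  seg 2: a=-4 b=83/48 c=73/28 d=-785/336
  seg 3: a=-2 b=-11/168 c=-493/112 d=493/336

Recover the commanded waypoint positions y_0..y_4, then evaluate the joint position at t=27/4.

y_0=-2 y_1=2 y_2=-4 y_3=-2 y_4=-5
S(27/4) = -15929/7168

y_0 = S_0(0) = a_0 = -2
y_1 = S_1(0) = a_1 = 2
y_2 = S_2(0) = a_2 = -4
y_3 = S_3(0) = a_3 = -2
y_4 = S_3(1) = -5
t_q=27/4 is in segment 2 (τ=3/4); S_2(τ)=-15929/7168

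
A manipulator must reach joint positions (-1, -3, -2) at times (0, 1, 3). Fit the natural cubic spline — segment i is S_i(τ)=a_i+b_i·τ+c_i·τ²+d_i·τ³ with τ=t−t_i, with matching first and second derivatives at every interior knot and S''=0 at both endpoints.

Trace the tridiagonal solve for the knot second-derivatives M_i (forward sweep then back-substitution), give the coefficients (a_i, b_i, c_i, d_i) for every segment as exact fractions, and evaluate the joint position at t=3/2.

  seg 0: a=-1 b=-29/12 c=0 d=5/12
  seg 1: a=-3 b=-7/6 c=5/4 d=-5/24
S(3/2) = -211/64

Δ: Δ0=-2, Δ1=1/2
row 1: diag=6, rhs=15; c'=1/3, d'=5/2
back: M1=5/2
M: M0=0, M1=5/2, M2=0
seg 0: a=-1, c=M0/2=0, d=(M1−M0)/(6·1)=5/12, b=Δ0−h0·(2M0+M1)/6=-29/12
seg 1: a=-3, c=M1/2=5/4, d=(M2−M1)/(6·2)=-5/24, b=Δ1−h1·(2M1+M2)/6=-7/6
t_q=3/2 → seg 1, τ=1/2; S=-3+-7/6·τ+5/4·τ²+-5/24·τ³=-211/64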